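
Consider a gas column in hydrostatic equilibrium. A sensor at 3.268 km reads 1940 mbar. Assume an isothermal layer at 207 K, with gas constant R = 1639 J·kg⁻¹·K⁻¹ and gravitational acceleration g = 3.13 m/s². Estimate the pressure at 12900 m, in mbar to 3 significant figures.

P ≈ 1780 mbar

Scale height: H = RT/g = 1639 × 207 / 3.13 = 108390 m.
Between two levels, P₂ = P₁ exp(−Δz/H) with Δz = z₂ − z₁.
Δz = 12900 − 3268.0 = 9632.0 m; Δz/H = 9632.0/108390 = 0.088864.
P₂ = 1940 × exp(−0.088864) = 1940 × 0.91497 = 1775.0 mbar.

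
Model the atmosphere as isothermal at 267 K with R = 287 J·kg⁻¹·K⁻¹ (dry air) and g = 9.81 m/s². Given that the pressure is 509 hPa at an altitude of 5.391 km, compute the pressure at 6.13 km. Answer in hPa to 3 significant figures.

P ≈ 463 hPa

Scale height: H = RT/g = 287 × 267 / 9.81 = 7811.3 m.
Between two levels, P₂ = P₁ exp(−Δz/H) with Δz = z₂ − z₁.
Δz = 6130.0 − 5391.0 = 739.00 m; Δz/H = 739.00/7811.3 = 0.094607.
P₂ = 509 × exp(−0.094607) = 509 × 0.90973 = 463.05 hPa.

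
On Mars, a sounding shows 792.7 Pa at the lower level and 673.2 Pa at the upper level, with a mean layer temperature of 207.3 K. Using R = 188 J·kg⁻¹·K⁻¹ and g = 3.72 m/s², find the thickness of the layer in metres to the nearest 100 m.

Δz ≈ 1700 m

Hypsometric equation: Δz = (R T̄/g) ln(P₁/P₂).
R T̄/g = 188 × 207.3 / 3.72 = 10476 m.
ln(792.7/673.2) = ln(1.1775) = 0.16339.
Δz = 10476 × 0.16339 = 1711.7 m.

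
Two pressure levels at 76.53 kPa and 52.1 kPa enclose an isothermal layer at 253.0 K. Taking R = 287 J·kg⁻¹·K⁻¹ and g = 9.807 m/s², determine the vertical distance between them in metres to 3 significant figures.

Δz ≈ 2850 m

Hypsometric equation: Δz = (R T̄/g) ln(P₁/P₂).
R T̄/g = 287 × 253.0 / 9.807 = 7404.0 m.
ln(76.53/52.1) = ln(1.4689) = 0.38451.
Δz = 7404.0 × 0.38451 = 2846.9 m.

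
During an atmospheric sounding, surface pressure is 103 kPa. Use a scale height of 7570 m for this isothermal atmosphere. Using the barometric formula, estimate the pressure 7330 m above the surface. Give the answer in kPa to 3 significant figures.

P ≈ 39.1 kPa

Barometric formula: P = P₀ exp(−z/H).
z/H = 7330.0/7570.0 = 0.96830; exp(−0.96830) = 0.37973.
P = 103 × 0.37973 = 39.112 kPa.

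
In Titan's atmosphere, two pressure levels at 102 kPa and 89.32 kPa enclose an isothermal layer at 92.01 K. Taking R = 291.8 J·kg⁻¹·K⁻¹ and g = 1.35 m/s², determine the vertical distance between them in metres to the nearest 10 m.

Δz ≈ 2640 m

Hypsometric equation: Δz = (R T̄/g) ln(P₁/P₂).
R T̄/g = 291.8 × 92.01 / 1.35 = 19888 m.
ln(102/89.32) = ln(1.1420) = 0.13278.
Δz = 19888 × 0.13278 = 2640.7 m.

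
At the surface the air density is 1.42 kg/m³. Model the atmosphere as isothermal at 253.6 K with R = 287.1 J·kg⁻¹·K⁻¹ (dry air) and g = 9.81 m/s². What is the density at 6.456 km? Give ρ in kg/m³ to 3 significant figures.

ρ ≈ 0.595 kg/m³

Scale height: H = RT/g = 287.1 × 253.6 / 9.81 = 7421.9 m.
In an isothermal atmosphere, density decays like pressure: ρ = ρ₀ exp(−z/H).
z/H = 6456.0/7421.9 = 0.86986; exp(−0.86986) = 0.41901.
ρ = 1.42 × 0.41901 = 0.59499 kg/m³.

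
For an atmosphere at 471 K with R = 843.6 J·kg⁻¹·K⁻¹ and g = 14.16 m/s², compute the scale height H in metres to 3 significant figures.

H ≈ 28100 m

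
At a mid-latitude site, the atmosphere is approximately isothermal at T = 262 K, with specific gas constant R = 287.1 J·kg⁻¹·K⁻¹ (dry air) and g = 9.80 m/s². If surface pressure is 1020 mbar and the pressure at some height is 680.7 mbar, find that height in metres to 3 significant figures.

Scale height: H = RT/g = 287.1 × 262 / 9.80 = 7675.5 m.
Invert the barometric formula: z = H ln(P₀/P).
P₀/P = 1020/680.7 = 1.4985; ln(1.4985) = 0.40446.
z = 7675.5 × 0.40446 = 3104.4 m.

z ≈ 3100 m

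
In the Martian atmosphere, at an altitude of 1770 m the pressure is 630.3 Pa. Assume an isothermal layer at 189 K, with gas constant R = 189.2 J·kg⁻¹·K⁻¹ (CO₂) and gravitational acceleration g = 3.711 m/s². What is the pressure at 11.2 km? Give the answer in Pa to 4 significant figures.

Scale height: H = RT/g = 189.2 × 189 / 3.711 = 9635.9 m.
Between two levels, P₂ = P₁ exp(−Δz/H) with Δz = z₂ − z₁.
Δz = 11200 − 1770.0 = 9430.0 m; Δz/H = 9430.0/9635.9 = 0.97863.
P₂ = 630.3 × exp(−0.97863) = 630.3 × 0.37583 = 236.89 Pa.

P ≈ 236.9 Pa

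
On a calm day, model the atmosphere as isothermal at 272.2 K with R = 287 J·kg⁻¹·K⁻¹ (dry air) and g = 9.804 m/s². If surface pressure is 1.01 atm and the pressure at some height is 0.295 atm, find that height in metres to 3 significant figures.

z ≈ 9810 m

Scale height: H = RT/g = 287 × 272.2 / 9.804 = 7968.3 m.
Invert the barometric formula: z = H ln(P₀/P).
P₀/P = 1.01/0.295 = 3.4237; ln(3.4237) = 1.2307.
z = 7968.3 × 1.2307 = 9806.6 m.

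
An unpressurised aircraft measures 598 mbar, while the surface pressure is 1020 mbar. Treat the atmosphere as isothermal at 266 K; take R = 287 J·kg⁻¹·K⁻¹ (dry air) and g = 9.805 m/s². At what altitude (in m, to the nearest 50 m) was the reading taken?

Scale height: H = RT/g = 287 × 266 / 9.805 = 7786.0 m.
Invert the barometric formula: z = H ln(P₀/P).
P₀/P = 1020/598 = 1.7057; ln(1.7057) = 0.53398.
z = 7786.0 × 0.53398 = 4157.6 m.

z ≈ 4150 m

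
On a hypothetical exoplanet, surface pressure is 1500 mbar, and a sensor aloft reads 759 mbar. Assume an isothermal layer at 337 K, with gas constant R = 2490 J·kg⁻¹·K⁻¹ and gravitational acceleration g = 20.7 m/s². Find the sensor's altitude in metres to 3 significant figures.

z ≈ 27600 m

Scale height: H = RT/g = 2490 × 337 / 20.7 = 40538 m.
Invert the barometric formula: z = H ln(P₀/P).
P₀/P = 1500/759 = 1.9763; ln(1.9763) = 0.68123.
z = 40538 × 0.68123 = 27616 m.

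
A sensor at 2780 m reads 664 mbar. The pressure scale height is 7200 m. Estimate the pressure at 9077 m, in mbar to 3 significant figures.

P ≈ 277 mbar

Between two levels, P₂ = P₁ exp(−Δz/H) with Δz = z₂ − z₁.
Δz = 9077.0 − 2780.0 = 6297.0 m; Δz/H = 6297.0/7200.0 = 0.87458.
P₂ = 664 × exp(−0.87458) = 664 × 0.41704 = 276.91 mbar.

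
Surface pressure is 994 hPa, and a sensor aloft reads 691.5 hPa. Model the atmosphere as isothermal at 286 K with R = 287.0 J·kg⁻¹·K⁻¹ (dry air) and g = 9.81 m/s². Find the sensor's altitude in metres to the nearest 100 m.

z ≈ 3000 m

Scale height: H = RT/g = 287.0 × 286 / 9.81 = 8367.2 m.
Invert the barometric formula: z = H ln(P₀/P).
P₀/P = 994/691.5 = 1.4375; ln(1.4375) = 0.36291.
z = 8367.2 × 0.36291 = 3036.5 m.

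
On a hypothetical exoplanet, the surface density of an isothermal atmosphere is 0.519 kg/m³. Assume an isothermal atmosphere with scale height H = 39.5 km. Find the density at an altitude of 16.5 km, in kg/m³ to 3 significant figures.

In an isothermal atmosphere, density decays like pressure: ρ = ρ₀ exp(−z/H).
z/H = 16500/39500 = 0.41772; exp(−0.41772) = 0.65855.
ρ = 0.519 × 0.65855 = 0.34179 kg/m³.

ρ ≈ 0.342 kg/m³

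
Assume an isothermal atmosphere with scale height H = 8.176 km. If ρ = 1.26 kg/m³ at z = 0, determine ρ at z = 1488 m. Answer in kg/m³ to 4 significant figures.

ρ ≈ 1.050 kg/m³

In an isothermal atmosphere, density decays like pressure: ρ = ρ₀ exp(−z/H).
z/H = 1488.0/8176.0 = 0.18200; exp(−0.18200) = 0.83360.
ρ = 1.26 × 0.83360 = 1.0503 kg/m³.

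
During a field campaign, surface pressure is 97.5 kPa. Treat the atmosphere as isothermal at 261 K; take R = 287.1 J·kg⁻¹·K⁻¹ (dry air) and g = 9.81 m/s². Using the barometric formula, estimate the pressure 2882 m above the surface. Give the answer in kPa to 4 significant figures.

P ≈ 66.86 kPa

Scale height: H = RT/g = 287.1 × 261 / 9.81 = 7638.4 m.
Barometric formula: P = P₀ exp(−z/H).
z/H = 2882.0/7638.4 = 0.37730; exp(−0.37730) = 0.68571.
P = 97.5 × 0.68571 = 66.857 kPa.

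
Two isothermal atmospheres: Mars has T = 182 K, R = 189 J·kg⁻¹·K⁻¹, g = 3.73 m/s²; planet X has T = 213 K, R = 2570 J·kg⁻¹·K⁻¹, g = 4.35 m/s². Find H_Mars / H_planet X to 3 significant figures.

H_Mars/H_planet X ≈ 0.0733

H = RT/g for each body.
H_Mars = 189 × 182 / 3.73 = 9222.0 m.
H_planet X = 2570 × 213 / 4.35 = 125840 m.
H_Mars/H_planet X = 9222.0/125840 = 0.073284.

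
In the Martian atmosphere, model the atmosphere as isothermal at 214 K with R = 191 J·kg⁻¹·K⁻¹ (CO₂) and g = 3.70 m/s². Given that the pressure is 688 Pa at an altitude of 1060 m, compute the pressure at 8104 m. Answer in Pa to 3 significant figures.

Scale height: H = RT/g = 191 × 214 / 3.70 = 11047 m.
Between two levels, P₂ = P₁ exp(−Δz/H) with Δz = z₂ − z₁.
Δz = 8104.0 − 1060.0 = 7044.0 m; Δz/H = 7044.0/11047 = 0.63764.
P₂ = 688 × exp(−0.63764) = 688 × 0.52854 = 363.64 Pa.

P ≈ 364 Pa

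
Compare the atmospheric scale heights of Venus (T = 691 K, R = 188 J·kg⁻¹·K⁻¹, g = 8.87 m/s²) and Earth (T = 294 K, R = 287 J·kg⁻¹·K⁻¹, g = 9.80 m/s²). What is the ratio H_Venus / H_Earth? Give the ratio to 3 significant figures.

H = RT/g for each body.
H_Venus = 188 × 691 / 8.87 = 14646 m.
H_Earth = 287 × 294 / 9.80 = 8610.0 m.
H_Venus/H_Earth = 14646/8610.0 = 1.7010.

H_Venus/H_Earth ≈ 1.70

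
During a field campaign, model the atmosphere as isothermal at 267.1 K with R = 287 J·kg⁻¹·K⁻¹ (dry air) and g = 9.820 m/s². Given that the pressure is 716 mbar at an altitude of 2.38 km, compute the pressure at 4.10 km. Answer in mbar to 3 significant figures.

Scale height: H = RT/g = 287 × 267.1 / 9.820 = 7806.3 m.
Between two levels, P₂ = P₁ exp(−Δz/H) with Δz = z₂ − z₁.
Δz = 4100.0 − 2380.0 = 1720.0 m; Δz/H = 1720.0/7806.3 = 0.22033.
P₂ = 716 × exp(−0.22033) = 716 × 0.80225 = 574.41 mbar.

P ≈ 574 mbar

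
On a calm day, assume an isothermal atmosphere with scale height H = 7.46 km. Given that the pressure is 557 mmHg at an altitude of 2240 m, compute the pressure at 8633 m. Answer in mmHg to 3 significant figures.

Between two levels, P₂ = P₁ exp(−Δz/H) with Δz = z₂ − z₁.
Δz = 8633.0 − 2240.0 = 6393.0 m; Δz/H = 6393.0/7460.0 = 0.85697.
P₂ = 557 × exp(−0.85697) = 557 × 0.42445 = 236.42 mmHg.

P ≈ 236 mmHg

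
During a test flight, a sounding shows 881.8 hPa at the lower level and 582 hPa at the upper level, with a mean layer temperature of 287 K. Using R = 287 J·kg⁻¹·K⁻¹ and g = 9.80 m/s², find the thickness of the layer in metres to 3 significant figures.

Hypsometric equation: Δz = (R T̄/g) ln(P₁/P₂).
R T̄/g = 287 × 287 / 9.80 = 8405.0 m.
ln(881.8/582) = ln(1.5151) = 0.41548.
Δz = 8405.0 × 0.41548 = 3492.1 m.

Δz ≈ 3490 m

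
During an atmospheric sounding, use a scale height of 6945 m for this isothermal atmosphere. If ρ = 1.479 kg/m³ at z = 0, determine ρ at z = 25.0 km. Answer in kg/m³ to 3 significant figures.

ρ ≈ 0.0404 kg/m³

In an isothermal atmosphere, density decays like pressure: ρ = ρ₀ exp(−z/H).
z/H = 25000/6945.0 = 3.5997; exp(−3.5997) = 0.027332.
ρ = 1.479 × 0.027332 = 0.040424 kg/m³.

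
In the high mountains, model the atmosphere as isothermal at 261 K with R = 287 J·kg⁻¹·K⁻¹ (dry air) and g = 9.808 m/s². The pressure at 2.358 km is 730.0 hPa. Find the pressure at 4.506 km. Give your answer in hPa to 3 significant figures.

P ≈ 551 hPa

Scale height: H = RT/g = 287 × 261 / 9.808 = 7637.3 m.
Between two levels, P₂ = P₁ exp(−Δz/H) with Δz = z₂ − z₁.
Δz = 4506.0 − 2358.0 = 2148.0 m; Δz/H = 2148.0/7637.3 = 0.28125.
P₂ = 730.0 × exp(−0.28125) = 730.0 × 0.75484 = 551.03 hPa.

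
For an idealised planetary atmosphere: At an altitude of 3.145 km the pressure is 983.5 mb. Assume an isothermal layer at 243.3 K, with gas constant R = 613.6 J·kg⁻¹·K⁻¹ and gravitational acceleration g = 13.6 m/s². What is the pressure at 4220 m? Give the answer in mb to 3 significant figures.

Scale height: H = RT/g = 613.6 × 243.3 / 13.6 = 10977 m.
Between two levels, P₂ = P₁ exp(−Δz/H) with Δz = z₂ − z₁.
Δz = 4220.0 − 3145.0 = 1075.0 m; Δz/H = 1075.0/10977 = 0.097932.
P₂ = 983.5 × exp(−0.097932) = 983.5 × 0.90671 = 891.75 mb.

P ≈ 892 mb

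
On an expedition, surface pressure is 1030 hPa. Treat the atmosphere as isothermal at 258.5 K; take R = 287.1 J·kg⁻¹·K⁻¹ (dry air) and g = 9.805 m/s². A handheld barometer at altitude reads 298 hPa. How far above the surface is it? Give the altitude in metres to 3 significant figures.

z ≈ 9390 m

Scale height: H = RT/g = 287.1 × 258.5 / 9.805 = 7569.1 m.
Invert the barometric formula: z = H ln(P₀/P).
P₀/P = 1030/298 = 3.4564; ln(3.4564) = 1.2402.
z = 7569.1 × 1.2402 = 9387.2 m.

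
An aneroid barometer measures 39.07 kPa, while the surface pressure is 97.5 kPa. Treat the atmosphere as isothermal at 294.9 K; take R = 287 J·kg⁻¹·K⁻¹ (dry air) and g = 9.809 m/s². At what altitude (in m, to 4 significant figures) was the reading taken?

z ≈ 7891 m

Scale height: H = RT/g = 287 × 294.9 / 9.809 = 8628.4 m.
Invert the barometric formula: z = H ln(P₀/P).
P₀/P = 97.5/39.07 = 2.4955; ln(2.4955) = 0.91449.
z = 8628.4 × 0.91449 = 7890.6 m.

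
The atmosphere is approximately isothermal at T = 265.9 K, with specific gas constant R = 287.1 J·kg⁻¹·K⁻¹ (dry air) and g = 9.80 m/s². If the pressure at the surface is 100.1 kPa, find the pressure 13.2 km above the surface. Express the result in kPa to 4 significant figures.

P ≈ 18.39 kPa

Scale height: H = RT/g = 287.1 × 265.9 / 9.80 = 7789.8 m.
Barometric formula: P = P₀ exp(−z/H).
z/H = 13200/7789.8 = 1.6945; exp(−1.6945) = 0.18369.
P = 100.1 × 0.18369 = 18.387 kPa.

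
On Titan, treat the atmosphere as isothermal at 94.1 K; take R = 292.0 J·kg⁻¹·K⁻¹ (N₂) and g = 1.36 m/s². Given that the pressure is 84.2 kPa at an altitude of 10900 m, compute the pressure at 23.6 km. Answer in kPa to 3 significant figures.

Scale height: H = RT/g = 292.0 × 94.1 / 1.36 = 20204 m.
Between two levels, P₂ = P₁ exp(−Δz/H) with Δz = z₂ − z₁.
Δz = 23600 − 10900 = 12700 m; Δz/H = 12700/20204 = 0.62859.
P₂ = 84.2 × exp(−0.62859) = 84.2 × 0.53334 = 44.907 kPa.

P ≈ 44.9 kPa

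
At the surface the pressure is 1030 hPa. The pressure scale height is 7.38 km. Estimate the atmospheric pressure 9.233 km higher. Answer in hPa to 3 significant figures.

Barometric formula: P = P₀ exp(−z/H).
z/H = 9233.0/7380.0 = 1.2511; exp(−1.2511) = 0.28619.
P = 1030 × 0.28619 = 294.78 hPa.

P ≈ 295 hPa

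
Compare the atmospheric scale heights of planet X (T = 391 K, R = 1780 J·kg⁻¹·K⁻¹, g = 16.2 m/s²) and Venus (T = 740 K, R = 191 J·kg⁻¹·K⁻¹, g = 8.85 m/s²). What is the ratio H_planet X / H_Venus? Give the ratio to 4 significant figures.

H_planet X/H_Venus ≈ 2.690

H = RT/g for each body.
H_planet X = 1780 × 391 / 16.2 = 42962 m.
H_Venus = 191 × 740 / 8.85 = 15971 m.
H_planet X/H_Venus = 42962/15971 = 2.6900.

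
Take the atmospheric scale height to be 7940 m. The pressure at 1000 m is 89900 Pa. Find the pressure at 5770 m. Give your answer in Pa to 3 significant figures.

P ≈ 49300 Pa

Between two levels, P₂ = P₁ exp(−Δz/H) with Δz = z₂ − z₁.
Δz = 5770.0 − 1000.0 = 4770.0 m; Δz/H = 4770.0/7940.0 = 0.60076.
P₂ = 89900 × exp(−0.60076) = 89900 × 0.54839 = 49300 Pa.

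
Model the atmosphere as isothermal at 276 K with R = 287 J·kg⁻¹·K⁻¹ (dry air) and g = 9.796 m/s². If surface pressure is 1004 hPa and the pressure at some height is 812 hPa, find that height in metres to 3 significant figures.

Scale height: H = RT/g = 287 × 276 / 9.796 = 8086.2 m.
Invert the barometric formula: z = H ln(P₀/P).
P₀/P = 1004/812 = 1.2365; ln(1.2365) = 0.21228.
z = 8086.2 × 0.21228 = 1716.5 m.

z ≈ 1720 m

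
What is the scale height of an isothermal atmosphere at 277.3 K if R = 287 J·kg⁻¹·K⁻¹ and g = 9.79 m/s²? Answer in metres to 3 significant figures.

H ≈ 8130 m

The scale height of an isothermal atmosphere is H = RT/g.
H = 287 × 277.3 / 9.79 = 79585/9.79 = 8129.2 m.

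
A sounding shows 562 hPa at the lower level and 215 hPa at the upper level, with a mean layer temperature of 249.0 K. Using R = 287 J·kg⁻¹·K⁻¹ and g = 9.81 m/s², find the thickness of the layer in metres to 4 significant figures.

Δz ≈ 7000 m

Hypsometric equation: Δz = (R T̄/g) ln(P₁/P₂).
R T̄/g = 287 × 249.0 / 9.81 = 7284.7 m.
ln(562/215) = ln(2.6140) = 0.96088.
Δz = 7284.7 × 0.96088 = 6999.7 m.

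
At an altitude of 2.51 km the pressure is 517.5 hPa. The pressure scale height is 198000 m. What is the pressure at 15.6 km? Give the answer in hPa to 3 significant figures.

Between two levels, P₂ = P₁ exp(−Δz/H) with Δz = z₂ − z₁.
Δz = 15600 − 2510.0 = 13090 m; Δz/H = 13090/198000 = 0.066111.
P₂ = 517.5 × exp(−0.066111) = 517.5 × 0.93603 = 484.40 hPa.

P ≈ 484 hPa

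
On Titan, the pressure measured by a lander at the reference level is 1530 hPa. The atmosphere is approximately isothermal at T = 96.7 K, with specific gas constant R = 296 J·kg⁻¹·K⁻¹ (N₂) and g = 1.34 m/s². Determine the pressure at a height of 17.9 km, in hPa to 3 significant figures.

P ≈ 662 hPa

Scale height: H = RT/g = 296 × 96.7 / 1.34 = 21361 m.
Barometric formula: P = P₀ exp(−z/H).
z/H = 17900/21361 = 0.83798; exp(−0.83798) = 0.43258.
P = 1530 × 0.43258 = 661.85 hPa.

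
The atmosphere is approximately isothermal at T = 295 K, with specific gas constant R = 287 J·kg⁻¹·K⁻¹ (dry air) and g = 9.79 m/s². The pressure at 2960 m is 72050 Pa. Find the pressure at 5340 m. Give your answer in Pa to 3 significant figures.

Scale height: H = RT/g = 287 × 295 / 9.79 = 8648.1 m.
Between two levels, P₂ = P₁ exp(−Δz/H) with Δz = z₂ − z₁.
Δz = 5340.0 − 2960.0 = 2380.0 m; Δz/H = 2380.0/8648.1 = 0.27520.
P₂ = 72050 × exp(−0.27520) = 72050 × 0.75942 = 54716 Pa.

P ≈ 54700 Pa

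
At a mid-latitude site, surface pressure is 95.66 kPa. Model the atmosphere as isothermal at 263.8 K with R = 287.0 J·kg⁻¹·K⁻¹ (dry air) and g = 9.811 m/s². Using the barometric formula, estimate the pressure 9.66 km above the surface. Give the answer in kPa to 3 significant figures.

Scale height: H = RT/g = 287.0 × 263.8 / 9.811 = 7716.9 m.
Barometric formula: P = P₀ exp(−z/H).
z/H = 9660.0/7716.9 = 1.2518; exp(−1.2518) = 0.28599.
P = 95.66 × 0.28599 = 27.358 kPa.

P ≈ 27.4 kPa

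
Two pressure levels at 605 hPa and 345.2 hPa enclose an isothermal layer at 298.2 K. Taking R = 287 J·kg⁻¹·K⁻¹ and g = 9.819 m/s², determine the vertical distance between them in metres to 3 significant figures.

Δz ≈ 4890 m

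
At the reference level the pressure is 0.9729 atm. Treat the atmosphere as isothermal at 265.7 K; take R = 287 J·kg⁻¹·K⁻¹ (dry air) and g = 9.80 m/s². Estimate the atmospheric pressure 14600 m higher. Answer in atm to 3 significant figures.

Scale height: H = RT/g = 287 × 265.7 / 9.80 = 7781.2 m.
Barometric formula: P = P₀ exp(−z/H).
z/H = 14600/7781.2 = 1.8763; exp(−1.8763) = 0.15316.
P = 0.9729 × 0.15316 = 0.14901 atm.

P ≈ 0.149 atm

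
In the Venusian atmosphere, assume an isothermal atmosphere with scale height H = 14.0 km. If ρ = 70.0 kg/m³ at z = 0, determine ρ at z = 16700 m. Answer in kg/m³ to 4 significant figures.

In an isothermal atmosphere, density decays like pressure: ρ = ρ₀ exp(−z/H).
z/H = 16700/14000 = 1.1929; exp(−1.1929) = 0.30334.
ρ = 70.0 × 0.30334 = 21.234 kg/m³.

ρ ≈ 21.23 kg/m³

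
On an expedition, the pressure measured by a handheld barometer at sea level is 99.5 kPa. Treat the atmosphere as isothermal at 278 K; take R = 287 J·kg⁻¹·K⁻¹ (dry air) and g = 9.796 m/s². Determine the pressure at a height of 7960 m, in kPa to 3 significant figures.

Scale height: H = RT/g = 287 × 278 / 9.796 = 8144.8 m.
Barometric formula: P = P₀ exp(−z/H).
z/H = 7960.0/8144.8 = 0.97731; exp(−0.97731) = 0.37632.
P = 99.5 × 0.37632 = 37.444 kPa.

P ≈ 37.4 kPa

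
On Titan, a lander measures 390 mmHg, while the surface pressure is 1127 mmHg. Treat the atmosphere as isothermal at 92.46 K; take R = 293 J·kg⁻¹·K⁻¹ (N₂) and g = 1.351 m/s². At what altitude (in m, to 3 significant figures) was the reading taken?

z ≈ 21300 m

Scale height: H = RT/g = 293 × 92.46 / 1.351 = 20052 m.
Invert the barometric formula: z = H ln(P₀/P).
P₀/P = 1127/390 = 2.8897; ln(2.8897) = 1.0612.
z = 20052 × 1.0612 = 21279 m.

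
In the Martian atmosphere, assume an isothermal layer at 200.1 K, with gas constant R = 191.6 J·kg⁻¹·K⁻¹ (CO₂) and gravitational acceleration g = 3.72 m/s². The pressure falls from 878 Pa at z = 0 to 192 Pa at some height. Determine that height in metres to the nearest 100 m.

Scale height: H = RT/g = 191.6 × 200.1 / 3.72 = 10306 m.
Invert the barometric formula: z = H ln(P₀/P).
P₀/P = 878/192 = 4.5729; ln(4.5729) = 1.5201.
z = 10306 × 1.5201 = 15666 m.

z ≈ 15700 m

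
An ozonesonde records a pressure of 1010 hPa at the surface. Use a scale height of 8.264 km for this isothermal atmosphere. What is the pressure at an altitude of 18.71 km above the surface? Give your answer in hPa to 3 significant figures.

Barometric formula: P = P₀ exp(−z/H).
z/H = 18710/8264.0 = 2.2640; exp(−2.2640) = 0.10393.
P = 1010 × 0.10393 = 104.97 hPa.

P ≈ 105 hPa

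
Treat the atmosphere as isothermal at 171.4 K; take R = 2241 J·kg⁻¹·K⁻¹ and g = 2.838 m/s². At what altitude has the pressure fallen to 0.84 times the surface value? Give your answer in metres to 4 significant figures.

Scale height: H = RT/g = 2241 × 171.4 / 2.838 = 135340 m.
Set P/P₀ = exp(−z/H) = 0.84, so z = −H ln(0.84).
−ln(0.84) = 0.17435; z = 135340 × 0.17435 = 23597 m.

z ≈ 23600 m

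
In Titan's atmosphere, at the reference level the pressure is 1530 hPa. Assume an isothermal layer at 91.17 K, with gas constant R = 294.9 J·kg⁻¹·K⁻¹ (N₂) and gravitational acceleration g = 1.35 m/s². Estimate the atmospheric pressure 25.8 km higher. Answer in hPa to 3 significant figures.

Scale height: H = RT/g = 294.9 × 91.17 / 1.35 = 19916 m.
Barometric formula: P = P₀ exp(−z/H).
z/H = 25800/19916 = 1.2954; exp(−1.2954) = 0.27379.
P = 1530 × 0.27379 = 418.90 hPa.

P ≈ 419 hPa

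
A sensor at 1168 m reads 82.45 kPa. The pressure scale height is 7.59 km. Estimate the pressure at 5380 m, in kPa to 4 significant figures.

P ≈ 47.34 kPa

Between two levels, P₂ = P₁ exp(−Δz/H) with Δz = z₂ − z₁.
Δz = 5380.0 − 1168.0 = 4212.0 m; Δz/H = 4212.0/7590.0 = 0.55494.
P₂ = 82.45 × exp(−0.55494) = 82.45 × 0.57411 = 47.335 kPa.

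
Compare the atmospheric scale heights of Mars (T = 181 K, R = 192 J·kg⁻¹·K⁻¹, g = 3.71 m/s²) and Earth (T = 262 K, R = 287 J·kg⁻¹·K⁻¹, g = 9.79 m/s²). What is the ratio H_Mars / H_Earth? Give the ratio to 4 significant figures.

H_Mars/H_Earth ≈ 1.220

H = RT/g for each body.
H_Mars = 192 × 181 / 3.71 = 9367.1 m.
H_Earth = 287 × 262 / 9.79 = 7680.7 m.
H_Mars/H_Earth = 9367.1/7680.7 = 1.2196.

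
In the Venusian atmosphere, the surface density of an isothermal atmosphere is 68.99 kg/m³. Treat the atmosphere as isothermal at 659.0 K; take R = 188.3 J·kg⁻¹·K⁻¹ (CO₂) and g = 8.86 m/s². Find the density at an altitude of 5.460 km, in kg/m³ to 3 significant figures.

ρ ≈ 46.7 kg/m³

Scale height: H = RT/g = 188.3 × 659.0 / 8.86 = 14006 m.
In an isothermal atmosphere, density decays like pressure: ρ = ρ₀ exp(−z/H).
z/H = 5460.0/14006 = 0.38983; exp(−0.38983) = 0.67717.
ρ = 68.99 × 0.67717 = 46.718 kg/m³.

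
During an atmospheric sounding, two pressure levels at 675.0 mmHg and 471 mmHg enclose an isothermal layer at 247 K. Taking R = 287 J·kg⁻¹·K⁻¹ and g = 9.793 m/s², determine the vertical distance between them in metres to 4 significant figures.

Hypsometric equation: Δz = (R T̄/g) ln(P₁/P₂).
R T̄/g = 287 × 247 / 9.793 = 7238.7 m.
ln(675.0/471) = ln(1.4331) = 0.35984.
Δz = 7238.7 × 0.35984 = 2604.8 m.

Δz ≈ 2605 m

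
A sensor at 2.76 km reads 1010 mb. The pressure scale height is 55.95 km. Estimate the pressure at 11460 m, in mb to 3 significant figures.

Between two levels, P₂ = P₁ exp(−Δz/H) with Δz = z₂ − z₁.
Δz = 11460 − 2760.0 = 8700.0 m; Δz/H = 8700.0/55950 = 0.15550.
P₂ = 1010 × exp(−0.15550) = 1010 × 0.85599 = 864.55 mb.

P ≈ 865 mb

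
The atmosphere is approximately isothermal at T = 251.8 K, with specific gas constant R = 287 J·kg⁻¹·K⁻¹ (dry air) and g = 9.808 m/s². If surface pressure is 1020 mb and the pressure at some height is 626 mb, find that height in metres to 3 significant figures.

Scale height: H = RT/g = 287 × 251.8 / 9.808 = 7368.1 m.
Invert the barometric formula: z = H ln(P₀/P).
P₀/P = 1020/626 = 1.6294; ln(1.6294) = 0.48821.
z = 7368.1 × 0.48821 = 3597.2 m.

z ≈ 3600 m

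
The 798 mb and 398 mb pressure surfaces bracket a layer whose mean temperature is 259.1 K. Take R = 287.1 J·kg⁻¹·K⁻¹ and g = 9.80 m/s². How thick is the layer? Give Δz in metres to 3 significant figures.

Δz ≈ 5280 m

Hypsometric equation: Δz = (R T̄/g) ln(P₁/P₂).
R T̄/g = 287.1 × 259.1 / 9.80 = 7590.6 m.
ln(798/398) = ln(2.0050) = 0.69564.
Δz = 7590.6 × 0.69564 = 5280.3 m.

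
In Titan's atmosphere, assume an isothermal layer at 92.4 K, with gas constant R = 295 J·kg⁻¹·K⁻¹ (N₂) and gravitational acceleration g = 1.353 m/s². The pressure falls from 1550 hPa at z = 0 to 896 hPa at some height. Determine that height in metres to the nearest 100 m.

Scale height: H = RT/g = 295 × 92.4 / 1.353 = 20146 m.
Invert the barometric formula: z = H ln(P₀/P).
P₀/P = 1550/896 = 1.7299; ln(1.7299) = 0.54806.
z = 20146 × 0.54806 = 11041 m.

z ≈ 11000 m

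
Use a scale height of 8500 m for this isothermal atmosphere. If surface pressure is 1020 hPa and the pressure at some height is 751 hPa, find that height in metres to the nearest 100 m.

Invert the barometric formula: z = H ln(P₀/P).
P₀/P = 1020/751 = 1.3582; ln(1.3582) = 0.30616.
z = 8500.0 × 0.30616 = 2602.4 m.

z ≈ 2600 m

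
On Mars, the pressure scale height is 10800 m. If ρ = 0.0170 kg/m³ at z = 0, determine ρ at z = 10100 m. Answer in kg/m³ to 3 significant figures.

In an isothermal atmosphere, density decays like pressure: ρ = ρ₀ exp(−z/H).
z/H = 10100/10800 = 0.93519; exp(−0.93519) = 0.39251.
ρ = 0.0170 × 0.39251 = 0.0066727 kg/m³.

ρ ≈ 0.00667 kg/m³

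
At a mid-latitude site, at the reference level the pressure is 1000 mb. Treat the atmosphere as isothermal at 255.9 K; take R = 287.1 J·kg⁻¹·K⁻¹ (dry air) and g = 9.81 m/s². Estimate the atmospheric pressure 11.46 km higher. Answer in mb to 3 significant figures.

P ≈ 216 mb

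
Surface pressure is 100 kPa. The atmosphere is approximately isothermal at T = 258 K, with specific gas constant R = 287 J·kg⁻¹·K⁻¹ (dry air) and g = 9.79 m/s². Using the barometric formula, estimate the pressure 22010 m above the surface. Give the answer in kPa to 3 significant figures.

Scale height: H = RT/g = 287 × 258 / 9.79 = 7563.4 m.
Barometric formula: P = P₀ exp(−z/H).
z/H = 22010/7563.4 = 2.9101; exp(−2.9101) = 0.054470.
P = 100 × 0.054470 = 5.4470 kPa.

P ≈ 5.45 kPa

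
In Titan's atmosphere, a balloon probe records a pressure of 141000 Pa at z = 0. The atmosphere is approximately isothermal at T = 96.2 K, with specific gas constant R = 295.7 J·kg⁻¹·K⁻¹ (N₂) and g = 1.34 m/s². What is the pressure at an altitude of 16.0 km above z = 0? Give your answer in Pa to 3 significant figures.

P ≈ 66400 Pa

Scale height: H = RT/g = 295.7 × 96.2 / 1.34 = 21229 m.
Barometric formula: P = P₀ exp(−z/H).
z/H = 16000/21229 = 0.75369; exp(−0.75369) = 0.47063.
P = 141000 × 0.47063 = 66359 Pa.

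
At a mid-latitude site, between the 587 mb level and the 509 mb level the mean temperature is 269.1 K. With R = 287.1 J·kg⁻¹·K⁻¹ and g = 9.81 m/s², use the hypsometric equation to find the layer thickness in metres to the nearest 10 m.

Δz ≈ 1120 m

Hypsometric equation: Δz = (R T̄/g) ln(P₁/P₂).
R T̄/g = 287.1 × 269.1 / 9.81 = 7875.5 m.
ln(587/509) = ln(1.1532) = 0.14254.
Δz = 7875.5 × 0.14254 = 1122.6 m.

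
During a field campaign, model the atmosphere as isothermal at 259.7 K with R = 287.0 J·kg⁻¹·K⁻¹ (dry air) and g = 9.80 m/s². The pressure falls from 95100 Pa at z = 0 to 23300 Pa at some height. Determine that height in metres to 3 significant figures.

Scale height: H = RT/g = 287.0 × 259.7 / 9.80 = 7605.5 m.
Invert the barometric formula: z = H ln(P₀/P).
P₀/P = 95100/23300 = 4.0815; ln(4.0815) = 1.4065.
z = 7605.5 × 1.4065 = 10697 m.

z ≈ 10700 m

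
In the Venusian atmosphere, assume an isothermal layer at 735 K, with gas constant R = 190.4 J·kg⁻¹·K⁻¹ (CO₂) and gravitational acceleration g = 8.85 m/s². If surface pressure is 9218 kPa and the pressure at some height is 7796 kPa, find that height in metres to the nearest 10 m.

z ≈ 2650 m

Scale height: H = RT/g = 190.4 × 735 / 8.85 = 15813 m.
Invert the barometric formula: z = H ln(P₀/P).
P₀/P = 9218/7796 = 1.1824; ln(1.1824) = 0.16755.
z = 15813 × 0.16755 = 2649.5 m.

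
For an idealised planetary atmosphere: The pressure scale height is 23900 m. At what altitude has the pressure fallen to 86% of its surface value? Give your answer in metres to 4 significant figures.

z ≈ 3605 m

Set P/P₀ = exp(−z/H) = 0.86, so z = −H ln(0.86).
−ln(0.86) = 0.15082; z = 23900 × 0.15082 = 3604.6 m.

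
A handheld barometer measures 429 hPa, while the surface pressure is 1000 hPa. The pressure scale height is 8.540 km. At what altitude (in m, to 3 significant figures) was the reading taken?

z ≈ 7230 m

Invert the barometric formula: z = H ln(P₀/P).
P₀/P = 1000/429 = 2.3310; ln(2.3310) = 0.84630.
z = 8540.0 × 0.84630 = 7227.4 m.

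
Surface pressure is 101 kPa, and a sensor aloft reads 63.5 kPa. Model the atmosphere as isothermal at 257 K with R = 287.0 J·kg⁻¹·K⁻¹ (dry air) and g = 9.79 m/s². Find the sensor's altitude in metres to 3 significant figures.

z ≈ 3500 m

Scale height: H = RT/g = 287.0 × 257 / 9.79 = 7534.1 m.
Invert the barometric formula: z = H ln(P₀/P).
P₀/P = 101/63.5 = 1.5906; ln(1.5906) = 0.46411.
z = 7534.1 × 0.46411 = 3496.7 m.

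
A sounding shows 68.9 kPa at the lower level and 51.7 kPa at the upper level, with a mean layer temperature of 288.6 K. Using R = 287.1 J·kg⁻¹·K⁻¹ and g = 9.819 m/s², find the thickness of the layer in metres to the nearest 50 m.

Δz ≈ 2400 m

Hypsometric equation: Δz = (R T̄/g) ln(P₁/P₂).
R T̄/g = 287.1 × 288.6 / 9.819 = 8438.4 m.
ln(68.9/51.7) = ln(1.3327) = 0.28721.
Δz = 8438.4 × 0.28721 = 2423.6 m.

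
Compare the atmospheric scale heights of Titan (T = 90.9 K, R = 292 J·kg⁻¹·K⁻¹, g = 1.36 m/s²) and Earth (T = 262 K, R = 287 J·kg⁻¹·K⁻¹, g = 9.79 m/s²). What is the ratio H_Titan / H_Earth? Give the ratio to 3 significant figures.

H = RT/g for each body.
H_Titan = 292 × 90.9 / 1.36 = 19517 m.
H_Earth = 287 × 262 / 9.79 = 7680.7 m.
H_Titan/H_Earth = 19517/7680.7 = 2.5410.

H_Titan/H_Earth ≈ 2.54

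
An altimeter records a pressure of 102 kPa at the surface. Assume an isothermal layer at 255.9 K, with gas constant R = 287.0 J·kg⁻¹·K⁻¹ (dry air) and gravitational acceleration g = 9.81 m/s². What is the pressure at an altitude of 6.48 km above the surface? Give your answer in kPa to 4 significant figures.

Scale height: H = RT/g = 287.0 × 255.9 / 9.81 = 7486.6 m.
Barometric formula: P = P₀ exp(−z/H).
z/H = 6480.0/7486.6 = 0.86555; exp(−0.86555) = 0.42082.
P = 102 × 0.42082 = 42.924 kPa.

P ≈ 42.92 kPa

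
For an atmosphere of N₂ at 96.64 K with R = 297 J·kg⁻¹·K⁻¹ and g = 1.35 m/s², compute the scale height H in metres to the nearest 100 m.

The scale height of an isothermal atmosphere is H = RT/g.
H = 297 × 96.64 / 1.35 = 28702/1.35 = 21261 m.

H ≈ 21300 m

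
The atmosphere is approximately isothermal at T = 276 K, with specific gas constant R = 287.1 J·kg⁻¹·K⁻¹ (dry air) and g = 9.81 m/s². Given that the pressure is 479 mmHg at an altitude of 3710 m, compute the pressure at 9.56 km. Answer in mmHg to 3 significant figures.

P ≈ 232 mmHg

Scale height: H = RT/g = 287.1 × 276 / 9.81 = 8077.4 m.
Between two levels, P₂ = P₁ exp(−Δz/H) with Δz = z₂ − z₁.
Δz = 9560.0 − 3710.0 = 5850.0 m; Δz/H = 5850.0/8077.4 = 0.72424.
P₂ = 479 × exp(−0.72424) = 479 × 0.48469 = 232.17 mmHg.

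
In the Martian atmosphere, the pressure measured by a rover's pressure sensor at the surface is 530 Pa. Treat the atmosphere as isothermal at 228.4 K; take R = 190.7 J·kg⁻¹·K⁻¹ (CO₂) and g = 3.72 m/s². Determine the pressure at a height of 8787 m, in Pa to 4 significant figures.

P ≈ 250.2 Pa

Scale height: H = RT/g = 190.7 × 228.4 / 3.72 = 11709 m.
Barometric formula: P = P₀ exp(−z/H).
z/H = 8787.0/11709 = 0.75045; exp(−0.75045) = 0.47215.
P = 530 × 0.47215 = 250.24 Pa.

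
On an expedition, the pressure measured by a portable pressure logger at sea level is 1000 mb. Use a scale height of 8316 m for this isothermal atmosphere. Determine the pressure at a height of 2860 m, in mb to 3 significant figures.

P ≈ 709 mb

Barometric formula: P = P₀ exp(−z/H).
z/H = 2860.0/8316.0 = 0.34392; exp(−0.34392) = 0.70899.
P = 1000 × 0.70899 = 708.99 mb.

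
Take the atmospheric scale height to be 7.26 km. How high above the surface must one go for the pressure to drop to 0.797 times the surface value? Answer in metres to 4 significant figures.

Set P/P₀ = exp(−z/H) = 0.797, so z = −H ln(0.797).
−ln(0.797) = 0.22690; z = 7260.0 × 0.22690 = 1647.3 m.

z ≈ 1647 m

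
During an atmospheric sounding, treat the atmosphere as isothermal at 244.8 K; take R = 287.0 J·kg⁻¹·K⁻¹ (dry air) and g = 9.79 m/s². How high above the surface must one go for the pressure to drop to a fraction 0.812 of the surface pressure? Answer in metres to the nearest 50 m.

z ≈ 1500 m

Scale height: H = RT/g = 287.0 × 244.8 / 9.79 = 7176.5 m.
Set P/P₀ = exp(−z/H) = 0.812, so z = −H ln(0.812).
−ln(0.812) = 0.20825; z = 7176.5 × 0.20825 = 1494.5 m.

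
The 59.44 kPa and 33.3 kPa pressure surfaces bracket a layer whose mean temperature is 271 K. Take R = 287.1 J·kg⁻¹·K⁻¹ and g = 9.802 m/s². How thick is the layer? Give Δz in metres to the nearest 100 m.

Δz ≈ 4600 m

Hypsometric equation: Δz = (R T̄/g) ln(P₁/P₂).
R T̄/g = 287.1 × 271 / 9.802 = 7937.6 m.
ln(59.44/33.3) = ln(1.7850) = 0.57942.
Δz = 7937.6 × 0.57942 = 4599.2 m.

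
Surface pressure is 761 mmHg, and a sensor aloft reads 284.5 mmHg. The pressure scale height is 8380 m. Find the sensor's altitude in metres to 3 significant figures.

Invert the barometric formula: z = H ln(P₀/P).
P₀/P = 761/284.5 = 2.6749; ln(2.6749) = 0.98391.
z = 8380.0 × 0.98391 = 8245.2 m.

z ≈ 8250 m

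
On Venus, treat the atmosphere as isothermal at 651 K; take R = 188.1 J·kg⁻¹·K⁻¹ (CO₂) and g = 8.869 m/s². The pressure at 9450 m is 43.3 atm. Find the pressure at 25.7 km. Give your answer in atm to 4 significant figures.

P ≈ 13.35 atm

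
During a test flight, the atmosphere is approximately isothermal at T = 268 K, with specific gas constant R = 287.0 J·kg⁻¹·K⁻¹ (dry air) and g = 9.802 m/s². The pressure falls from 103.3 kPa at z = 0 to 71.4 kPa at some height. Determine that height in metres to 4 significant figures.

Scale height: H = RT/g = 287.0 × 268 / 9.802 = 7847.0 m.
Invert the barometric formula: z = H ln(P₀/P).
P₀/P = 103.3/71.4 = 1.4468; ln(1.4468) = 0.36935.
z = 7847.0 × 0.36935 = 2898.3 m.

z ≈ 2898 m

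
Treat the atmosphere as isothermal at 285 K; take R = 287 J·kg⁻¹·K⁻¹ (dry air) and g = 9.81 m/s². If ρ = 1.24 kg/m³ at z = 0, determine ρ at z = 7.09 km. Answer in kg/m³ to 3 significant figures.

Scale height: H = RT/g = 287 × 285 / 9.81 = 8337.9 m.
In an isothermal atmosphere, density decays like pressure: ρ = ρ₀ exp(−z/H).
z/H = 7090.0/8337.9 = 0.85033; exp(−0.85033) = 0.42727.
ρ = 1.24 × 0.42727 = 0.52981 kg/m³.

ρ ≈ 0.530 kg/m³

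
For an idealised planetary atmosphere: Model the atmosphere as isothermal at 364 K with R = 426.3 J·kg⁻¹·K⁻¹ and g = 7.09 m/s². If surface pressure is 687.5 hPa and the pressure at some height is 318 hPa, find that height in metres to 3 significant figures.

Scale height: H = RT/g = 426.3 × 364 / 7.09 = 21886 m.
Invert the barometric formula: z = H ln(P₀/P).
P₀/P = 687.5/318 = 2.1619; ln(2.1619) = 0.77099.
z = 21886 × 0.77099 = 16874 m.

z ≈ 16900 m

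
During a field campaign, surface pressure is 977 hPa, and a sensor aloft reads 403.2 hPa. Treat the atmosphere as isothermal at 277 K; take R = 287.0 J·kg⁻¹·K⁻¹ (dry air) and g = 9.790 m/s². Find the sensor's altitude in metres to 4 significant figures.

z ≈ 7187 m

Scale height: H = RT/g = 287.0 × 277 / 9.790 = 8120.4 m.
Invert the barometric formula: z = H ln(P₀/P).
P₀/P = 977/403.2 = 2.4231; ln(2.4231) = 0.88505.
z = 8120.4 × 0.88505 = 7187.0 m.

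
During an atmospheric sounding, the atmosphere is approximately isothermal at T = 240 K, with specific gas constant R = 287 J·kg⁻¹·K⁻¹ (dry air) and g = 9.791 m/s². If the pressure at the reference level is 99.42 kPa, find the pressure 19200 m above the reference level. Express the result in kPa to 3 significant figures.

P ≈ 6.49 kPa

Scale height: H = RT/g = 287 × 240 / 9.791 = 7035.0 m.
Barometric formula: P = P₀ exp(−z/H).
z/H = 19200/7035.0 = 2.7292; exp(−2.7292) = 0.065271.
P = 99.42 × 0.065271 = 6.4892 kPa.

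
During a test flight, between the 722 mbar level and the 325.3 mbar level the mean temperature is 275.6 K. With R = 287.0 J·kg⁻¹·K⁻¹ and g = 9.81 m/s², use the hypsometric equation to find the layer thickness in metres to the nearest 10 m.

Hypsometric equation: Δz = (R T̄/g) ln(P₁/P₂).
R T̄/g = 287.0 × 275.6 / 9.81 = 8062.9 m.
ln(722/325.3) = ln(2.2195) = 0.79728.
Δz = 8062.9 × 0.79728 = 6428.4 m.

Δz ≈ 6430 m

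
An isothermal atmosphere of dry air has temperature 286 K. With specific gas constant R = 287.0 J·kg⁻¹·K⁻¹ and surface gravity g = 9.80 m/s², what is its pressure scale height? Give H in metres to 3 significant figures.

H ≈ 8380 m

The scale height of an isothermal atmosphere is H = RT/g.
H = 287.0 × 286 / 9.80 = 82082/9.80 = 8375.7 m.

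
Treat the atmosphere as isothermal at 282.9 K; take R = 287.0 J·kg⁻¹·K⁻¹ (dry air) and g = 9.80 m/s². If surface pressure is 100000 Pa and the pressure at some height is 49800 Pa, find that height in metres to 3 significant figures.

z ≈ 5780 m

Scale height: H = RT/g = 287.0 × 282.9 / 9.80 = 8284.9 m.
Invert the barometric formula: z = H ln(P₀/P).
P₀/P = 100000/49800 = 2.0080; ln(2.0080) = 0.69714.
z = 8284.9 × 0.69714 = 5775.7 m.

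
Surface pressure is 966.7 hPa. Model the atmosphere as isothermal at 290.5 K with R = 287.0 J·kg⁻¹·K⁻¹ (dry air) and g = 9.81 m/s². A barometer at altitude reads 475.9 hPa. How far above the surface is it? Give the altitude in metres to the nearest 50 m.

z ≈ 6000 m

Scale height: H = RT/g = 287.0 × 290.5 / 9.81 = 8498.8 m.
Invert the barometric formula: z = H ln(P₀/P).
P₀/P = 966.7/475.9 = 2.0313; ln(2.0313) = 0.70868.
z = 8498.8 × 0.70868 = 6022.9 m.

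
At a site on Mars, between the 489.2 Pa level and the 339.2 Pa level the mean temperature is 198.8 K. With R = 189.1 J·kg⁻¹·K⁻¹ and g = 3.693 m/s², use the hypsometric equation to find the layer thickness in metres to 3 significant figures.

Hypsometric equation: Δz = (R T̄/g) ln(P₁/P₂).
R T̄/g = 189.1 × 198.8 / 3.693 = 10180 m.
ln(489.2/339.2) = ln(1.4422) = 0.36617.
Δz = 10180 × 0.36617 = 3727.6 m.

Δz ≈ 3730 m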